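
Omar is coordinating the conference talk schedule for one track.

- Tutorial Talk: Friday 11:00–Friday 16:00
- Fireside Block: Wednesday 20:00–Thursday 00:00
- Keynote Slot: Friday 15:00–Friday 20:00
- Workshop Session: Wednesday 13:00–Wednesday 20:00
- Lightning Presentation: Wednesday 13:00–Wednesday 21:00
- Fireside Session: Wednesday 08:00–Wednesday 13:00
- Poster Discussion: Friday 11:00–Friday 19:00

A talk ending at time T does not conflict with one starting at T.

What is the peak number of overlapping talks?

Sort all start/end points and keep a running count:
Wednesday 08:00 start Fireside Session → 1
Wednesday 13:00 end Fireside Session → 0
Wednesday 13:00 start Lightning Presentation → 1
Wednesday 13:00 start Workshop Session → 2
Wednesday 20:00 end Workshop Session → 1
Wednesday 20:00 start Fireside Block → 2
Wednesday 21:00 end Lightning Presentation → 1
Thursday 00:00 end Fireside Block → 0
Friday 11:00 start Poster Discussion → 1
Friday 11:00 start Tutorial Talk → 2
Friday 15:00 start Keynote Slot → 3
Friday 16:00 end Tutorial Talk → 2
Friday 19:00 end Poster Discussion → 1
Friday 20:00 end Keynote Slot → 0
Peak is 3, at Friday 15:00 (Keynote Slot, Poster Discussion, Tutorial Talk).

3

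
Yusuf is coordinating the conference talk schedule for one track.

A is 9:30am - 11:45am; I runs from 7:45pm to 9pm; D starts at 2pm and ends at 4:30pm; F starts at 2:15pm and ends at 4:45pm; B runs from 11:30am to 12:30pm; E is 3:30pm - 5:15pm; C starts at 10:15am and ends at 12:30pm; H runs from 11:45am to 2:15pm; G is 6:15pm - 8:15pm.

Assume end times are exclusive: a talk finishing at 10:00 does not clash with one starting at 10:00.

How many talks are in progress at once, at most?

3

Walk through starts and ends in time order (an end at T is processed before a start at T):
9:30am start A → 1
10:15am start C → 2
11:30am start B → 3
11:45am end A → 2
11:45am start H → 3
12:30pm end B → 2
12:30pm end C → 1
2pm start D → 2
2:15pm end H → 1
2:15pm start F → 2
3:30pm start E → 3
4:30pm end D → 2
4:45pm end F → 1
5:15pm end E → 0
6:15pm start G → 1
7:45pm start I → 2
8:15pm end G → 1
9pm end I → 0
Peak is 3, at 11:30am (A, B, C).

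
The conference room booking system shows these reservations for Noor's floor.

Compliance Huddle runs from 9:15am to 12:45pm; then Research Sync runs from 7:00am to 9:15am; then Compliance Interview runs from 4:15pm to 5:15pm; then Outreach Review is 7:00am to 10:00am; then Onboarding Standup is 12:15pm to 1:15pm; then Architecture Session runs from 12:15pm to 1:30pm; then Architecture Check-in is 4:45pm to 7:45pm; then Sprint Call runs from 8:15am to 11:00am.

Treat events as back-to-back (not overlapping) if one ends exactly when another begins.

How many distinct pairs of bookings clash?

Sorted by start: Outreach Review, Research Sync, Sprint Call, Compliance Huddle, Onboarding Standup, Architecture Session, Compliance Interview, Architecture Check-in.
Research Sync starts before Outreach Review ends → Outreach Review and Research Sync overlap.
Sprint Call starts before Outreach Review ends → Outreach Review and Sprint Call overlap.
Compliance Huddle starts before Outreach Review ends → Outreach Review and Compliance Huddle overlap.
Onboarding Standup starts after Outreach Review ends — done with Outreach Review.
Sprint Call starts before Research Sync ends → Research Sync and Sprint Call overlap.
Compliance Huddle starts exactly when Research Sync ends (back-to-back, no overlap) — done with Research Sync.
Compliance Huddle starts before Sprint Call ends → Sprint Call and Compliance Huddle overlap.
Onboarding Standup starts after Sprint Call ends — done with Sprint Call.
Onboarding Standup starts before Compliance Huddle ends → Compliance Huddle and Onboarding Standup overlap.
Architecture Session starts before Compliance Huddle ends → Compliance Huddle and Architecture Session overlap.
Compliance Interview starts after Compliance Huddle ends — done with Compliance Huddle.
Architecture Session starts before Onboarding Standup ends → Onboarding Standup and Architecture Session overlap.
Compliance Interview starts after Onboarding Standup ends — done with Onboarding Standup.
Compliance Interview starts after Architecture Session ends — done with Architecture Session.
Architecture Check-in starts before Compliance Interview ends → Compliance Interview and Architecture Check-in overlap.
Overlapping pairs: Architecture Check-in & Compliance Interview, Architecture Session & Compliance Huddle, Architecture Session & Onboarding Standup, Compliance Huddle & Onboarding Standup, Compliance Huddle & Outreach Review, Compliance Huddle & Sprint Call, Outreach Review & Research Sync, Outreach Review & Sprint Call, Research Sync & Sprint Call — 9 in total.

9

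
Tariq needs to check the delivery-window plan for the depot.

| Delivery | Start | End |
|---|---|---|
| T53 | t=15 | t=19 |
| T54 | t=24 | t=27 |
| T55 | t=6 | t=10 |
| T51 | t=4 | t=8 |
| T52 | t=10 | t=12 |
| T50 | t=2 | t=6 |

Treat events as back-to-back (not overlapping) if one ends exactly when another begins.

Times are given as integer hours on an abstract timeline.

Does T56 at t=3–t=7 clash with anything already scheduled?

T50: starts t=2 before T56 ends t=7, and ends t=6 after T56 starts t=3 → overlap.
T51: starts t=4 before T56 ends t=7, and ends t=8 after T56 starts t=3 → overlap.
T55: starts t=6 before T56 ends t=7, and ends t=10 after T56 starts t=3 → overlap.
T52: starts t=10 at or after T56 ends t=7 → clear.
T53: starts t=15 at or after T56 ends t=7 → clear.
T54: starts t=24 at or after T56 ends t=7 → clear.
T56 overlaps T50, T51, T55.

Yes — it overlaps T50, T51, T55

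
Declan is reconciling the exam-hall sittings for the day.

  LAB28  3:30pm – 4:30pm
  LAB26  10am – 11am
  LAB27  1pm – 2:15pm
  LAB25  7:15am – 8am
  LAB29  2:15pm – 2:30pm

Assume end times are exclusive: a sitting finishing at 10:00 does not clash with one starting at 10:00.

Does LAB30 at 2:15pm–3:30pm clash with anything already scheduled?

Yes — it overlaps LAB29

LAB25: ends 8am at or before LAB30 starts 2:15pm → clear.
LAB26: ends 11am at or before LAB30 starts 2:15pm → clear.
LAB27: ends 2:15pm at or before LAB30 starts 2:15pm → clear.
LAB29: starts 2:15pm before LAB30 ends 3:30pm, and ends 2:30pm after LAB30 starts 2:15pm → overlap.
LAB28: starts 3:30pm at or after LAB30 ends 3:30pm → clear.
LAB30 overlaps LAB29.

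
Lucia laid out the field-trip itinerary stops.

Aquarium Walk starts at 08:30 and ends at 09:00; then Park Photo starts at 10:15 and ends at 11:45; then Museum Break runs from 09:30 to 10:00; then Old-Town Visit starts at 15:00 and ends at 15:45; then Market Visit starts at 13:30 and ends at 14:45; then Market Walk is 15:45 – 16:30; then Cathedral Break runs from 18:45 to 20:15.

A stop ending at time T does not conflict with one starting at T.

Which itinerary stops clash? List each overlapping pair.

Sorted by start: Aquarium Walk, Museum Break, Park Photo, Market Visit, Old-Town Visit, Market Walk, Cathedral Break.
Museum Break starts after Aquarium Walk ends, so Aquarium Walk has no further overlaps.
Park Photo starts after Museum Break ends, so Museum Break has no further overlaps.
Market Visit starts after Park Photo ends, so Park Photo has no further overlaps.
Old-Town Visit starts after Market Visit ends, so Market Visit has no further overlaps.
Market Walk starts exactly when Old-Town Visit ends (back-to-back, no overlap), so Old-Town Visit has no further overlaps.
Cathedral Break starts after Market Walk ends.

no overlapping pairs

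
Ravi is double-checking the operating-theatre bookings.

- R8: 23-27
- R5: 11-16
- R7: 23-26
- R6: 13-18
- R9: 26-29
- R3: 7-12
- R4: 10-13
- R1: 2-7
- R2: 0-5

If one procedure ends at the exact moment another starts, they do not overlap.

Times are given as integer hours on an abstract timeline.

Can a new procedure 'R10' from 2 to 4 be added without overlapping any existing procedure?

R2: starts 0 before R10 ends 4, and ends 5 after R10 starts 2 → overlap.
R1: starts 2 before R10 ends 4, and ends 7 after R10 starts 2 → overlap.
R3: starts 7 at or after R10 ends 4 → clear.
R4: starts 10 at or after R10 ends 4 → clear.
R5: starts 11 at or after R10 ends 4 → clear.
R6: starts 13 at or after R10 ends 4 → clear.
R7: starts 23 at or after R10 ends 4 → clear.
R8: starts 23 at or after R10 ends 4 → clear.
R9: starts 26 at or after R10 ends 4 → clear.
R10 overlaps R1, R2.

No — it overlaps R1, R2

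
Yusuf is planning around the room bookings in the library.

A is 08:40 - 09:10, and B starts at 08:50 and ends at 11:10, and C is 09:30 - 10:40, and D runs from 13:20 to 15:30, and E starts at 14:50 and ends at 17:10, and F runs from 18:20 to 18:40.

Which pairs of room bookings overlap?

Two intervals overlap when each starts before the other ends.
Sorted by start: A, B, C, D, E, F.
B starts before A ends → A and B overlap.
C starts after A ends — done with A.
C starts before B ends → B and C overlap.
D starts after B ends — done with B.
D starts after C ends — done with C.
E starts before D ends → D and E overlap.
F starts after D ends.
F starts after E ends.

A & B, B & C, D & E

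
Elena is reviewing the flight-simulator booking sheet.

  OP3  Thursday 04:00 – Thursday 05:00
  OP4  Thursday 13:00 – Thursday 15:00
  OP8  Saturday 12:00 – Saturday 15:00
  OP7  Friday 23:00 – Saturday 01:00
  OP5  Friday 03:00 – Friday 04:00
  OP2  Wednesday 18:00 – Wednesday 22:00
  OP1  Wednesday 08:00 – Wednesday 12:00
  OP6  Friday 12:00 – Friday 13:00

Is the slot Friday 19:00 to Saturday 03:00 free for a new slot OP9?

OP1: ends Wednesday 12:00 at or before OP9 starts Friday 19:00 → clear.
OP2: ends Wednesday 22:00 at or before OP9 starts Friday 19:00 → clear.
OP3: ends Thursday 05:00 at or before OP9 starts Friday 19:00 → clear.
OP4: ends Thursday 15:00 at or before OP9 starts Friday 19:00 → clear.
OP5: ends Friday 04:00 at or before OP9 starts Friday 19:00 → clear.
OP6: ends Friday 13:00 at or before OP9 starts Friday 19:00 → clear.
OP7: starts Friday 23:00 before OP9 ends Saturday 03:00, and ends Saturday 01:00 after OP9 starts Friday 19:00 → overlap.
OP8: starts Saturday 12:00 at or after OP9 ends Saturday 03:00 → clear.
OP9 overlaps OP7.

No — it overlaps OP7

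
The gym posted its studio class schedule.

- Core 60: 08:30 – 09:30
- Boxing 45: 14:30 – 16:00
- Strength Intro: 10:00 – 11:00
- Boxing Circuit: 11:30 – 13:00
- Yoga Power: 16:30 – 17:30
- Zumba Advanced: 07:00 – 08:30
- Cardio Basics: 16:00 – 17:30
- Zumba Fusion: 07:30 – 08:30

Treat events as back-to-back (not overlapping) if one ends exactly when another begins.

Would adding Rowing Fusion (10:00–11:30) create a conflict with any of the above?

Yes — it overlaps Strength Intro

Zumba Advanced: ends 08:30 at or before Rowing Fusion starts 10:00 → clear.
Zumba Fusion: ends 08:30 at or before Rowing Fusion starts 10:00 → clear.
Core 60: ends 09:30 at or before Rowing Fusion starts 10:00 → clear.
Strength Intro: starts 10:00 before Rowing Fusion ends 11:30, and ends 11:00 after Rowing Fusion starts 10:00 → overlap.
Boxing Circuit: starts 11:30 at or after Rowing Fusion ends 11:30 → clear.
Boxing 45: starts 14:30 at or after Rowing Fusion ends 11:30 → clear.
Cardio Basics: starts 16:00 at or after Rowing Fusion ends 11:30 → clear.
Yoga Power: starts 16:30 at or after Rowing Fusion ends 11:30 → clear.
Rowing Fusion overlaps Strength Intro.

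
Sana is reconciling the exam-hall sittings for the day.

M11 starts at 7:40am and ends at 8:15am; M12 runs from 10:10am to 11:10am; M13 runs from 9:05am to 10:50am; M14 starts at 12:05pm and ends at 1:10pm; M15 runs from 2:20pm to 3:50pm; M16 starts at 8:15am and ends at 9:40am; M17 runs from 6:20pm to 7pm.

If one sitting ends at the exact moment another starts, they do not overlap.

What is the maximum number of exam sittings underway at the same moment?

2

Sort all start/end points and keep a running count:
7:40am start M11 → 1
8:15am end M11 → 0
8:15am start M16 → 1
9:05am start M13 → 2
9:40am end M16 → 1
10:10am start M12 → 2
10:50am end M13 → 1
11:10am end M12 → 0
12:05pm start M14 → 1
1:10pm end M14 → 0
2:20pm start M15 → 1
3:50pm end M15 → 0
6:20pm start M17 → 1
7pm end M17 → 0
Peak is 2, at 9:05am (M13, M16).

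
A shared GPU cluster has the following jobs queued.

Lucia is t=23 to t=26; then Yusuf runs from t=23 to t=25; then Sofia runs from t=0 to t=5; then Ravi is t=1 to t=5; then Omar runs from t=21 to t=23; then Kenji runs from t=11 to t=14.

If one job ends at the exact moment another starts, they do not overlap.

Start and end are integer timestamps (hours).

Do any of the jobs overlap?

Yes

Sorted by start: Sofia, Ravi, Kenji, Omar, Yusuf, Lucia.
Ravi starts before Sofia ends → Sofia and Ravi overlap.
That's a conflict, so the schedule is not conflict-free.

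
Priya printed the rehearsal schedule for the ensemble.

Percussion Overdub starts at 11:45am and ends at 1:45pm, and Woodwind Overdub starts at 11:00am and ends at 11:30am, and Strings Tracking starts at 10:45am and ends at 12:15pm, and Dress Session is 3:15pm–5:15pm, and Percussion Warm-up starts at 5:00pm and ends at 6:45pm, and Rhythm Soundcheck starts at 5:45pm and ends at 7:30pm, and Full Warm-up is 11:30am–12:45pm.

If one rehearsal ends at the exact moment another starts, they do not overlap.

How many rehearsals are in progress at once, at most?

Sort all start/end points and keep a running count:
10:45am start Strings Tracking → 1
11:00am start Woodwind Overdub → 2
11:30am end Woodwind Overdub → 1
11:30am start Full Warm-up → 2
11:45am start Percussion Overdub → 3
12:15pm end Strings Tracking → 2
12:45pm end Full Warm-up → 1
1:45pm end Percussion Overdub → 0
3:15pm start Dress Session → 1
5:00pm start Percussion Warm-up → 2
5:15pm end Dress Session → 1
5:45pm start Rhythm Soundcheck → 2
6:45pm end Percussion Warm-up → 1
7:30pm end Rhythm Soundcheck → 0
Peak is 3, at 11:45am (Full Warm-up, Percussion Overdub, Strings Tracking).

3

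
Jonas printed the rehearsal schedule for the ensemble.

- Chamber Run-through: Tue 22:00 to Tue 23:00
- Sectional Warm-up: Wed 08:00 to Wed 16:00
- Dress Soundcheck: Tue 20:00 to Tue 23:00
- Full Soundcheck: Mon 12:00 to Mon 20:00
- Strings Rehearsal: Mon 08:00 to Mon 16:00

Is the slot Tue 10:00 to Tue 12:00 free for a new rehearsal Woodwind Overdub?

Yes — the slot is free

Strings Rehearsal: ends Mon 16:00 at or before Woodwind Overdub starts Tue 10:00 → clear.
Full Soundcheck: ends Mon 20:00 at or before Woodwind Overdub starts Tue 10:00 → clear.
Dress Soundcheck: starts Tue 20:00 at or after Woodwind Overdub ends Tue 12:00 → clear.
Chamber Run-through: starts Tue 22:00 at or after Woodwind Overdub ends Tue 12:00 → clear.
Sectional Warm-up: starts Wed 08:00 at or after Woodwind Overdub ends Tue 12:00 → clear.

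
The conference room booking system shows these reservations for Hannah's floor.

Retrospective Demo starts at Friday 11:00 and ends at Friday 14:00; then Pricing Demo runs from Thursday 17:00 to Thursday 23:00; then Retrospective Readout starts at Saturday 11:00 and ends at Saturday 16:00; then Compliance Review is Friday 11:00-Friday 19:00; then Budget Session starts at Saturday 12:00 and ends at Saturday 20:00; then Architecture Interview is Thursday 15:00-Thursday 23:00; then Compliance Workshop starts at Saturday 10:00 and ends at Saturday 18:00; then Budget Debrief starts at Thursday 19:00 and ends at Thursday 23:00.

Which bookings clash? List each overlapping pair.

Architecture Interview & Budget Debrief, Architecture Interview & Pricing Demo, Budget Debrief & Pricing Demo, Budget Session & Compliance Workshop, Budget Session & Retrospective Readout, Compliance Review & Retrospective Demo, Compliance Workshop & Retrospective Readout

Check each pair: they overlap iff neither finishes before the other starts.
Sorted by start: Architecture Interview, Pricing Demo, Budget Debrief, Retrospective Demo, Compliance Review, Compliance Workshop, Retrospective Readout, Budget Session.
Pricing Demo starts before Architecture Interview ends → Architecture Interview and Pricing Demo overlap.
Budget Debrief starts before Architecture Interview ends → Architecture Interview and Budget Debrief overlap.
Retrospective Demo starts after Architecture Interview ends, so nothing later overlaps Architecture Interview either.
Budget Debrief starts before Pricing Demo ends → Pricing Demo and Budget Debrief overlap.
Retrospective Demo starts after Pricing Demo ends, so nothing later overlaps Pricing Demo either.
Retrospective Demo starts after Budget Debrief ends, so nothing later overlaps Budget Debrief either.
Compliance Review starts before Retrospective Demo ends → Retrospective Demo and Compliance Review overlap.
Compliance Workshop starts after Retrospective Demo ends, so nothing later overlaps Retrospective Demo either.
Compliance Workshop starts after Compliance Review ends, so nothing later overlaps Compliance Review either.
Retrospective Readout starts before Compliance Workshop ends → Compliance Workshop and Retrospective Readout overlap.
Budget Session starts before Compliance Workshop ends → Compliance Workshop and Budget Session overlap.
Budget Session starts before Retrospective Readout ends → Retrospective Readout and Budget Session overlap.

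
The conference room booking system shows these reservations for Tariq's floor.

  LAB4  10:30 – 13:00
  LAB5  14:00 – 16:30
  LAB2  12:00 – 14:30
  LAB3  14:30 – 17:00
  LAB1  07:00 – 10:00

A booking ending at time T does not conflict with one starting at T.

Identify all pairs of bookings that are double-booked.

LAB2 & LAB4, LAB2 & LAB5, LAB3 & LAB5

Sorted by start: LAB1, LAB4, LAB2, LAB5, LAB3.
LAB4 starts after LAB1 ends, so nothing later overlaps LAB1 either.
LAB2 starts before LAB4 ends → LAB4 and LAB2 overlap.
LAB5 starts after LAB4 ends, so nothing later overlaps LAB4 either.
LAB5 starts before LAB2 ends → LAB2 and LAB5 overlap.
LAB3 starts exactly when LAB2 ends (back-to-back, no overlap).
LAB3 starts before LAB5 ends → LAB5 and LAB3 overlap.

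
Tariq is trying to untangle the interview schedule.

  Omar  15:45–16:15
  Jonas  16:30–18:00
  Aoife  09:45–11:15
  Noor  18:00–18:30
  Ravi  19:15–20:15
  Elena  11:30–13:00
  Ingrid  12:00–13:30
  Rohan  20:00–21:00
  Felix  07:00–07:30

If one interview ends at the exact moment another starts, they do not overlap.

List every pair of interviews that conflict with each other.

Elena & Ingrid, Ravi & Rohan

Sorted by start: Felix, Aoife, Elena, Ingrid, Omar, Jonas, Noor, Ravi, Rohan.
Aoife starts after Felix ends, so Felix has no further overlaps.
Elena starts after Aoife ends, so Aoife has no further overlaps.
Ingrid starts before Elena ends → Elena and Ingrid overlap.
Omar starts after Elena ends, so Elena has no further overlaps.
Omar starts after Ingrid ends, so Ingrid has no further overlaps.
Jonas starts after Omar ends, so Omar has no further overlaps.
Noor starts exactly when Jonas ends (back-to-back, no overlap), so Jonas has no further overlaps.
Ravi starts after Noor ends, so Noor has no further overlaps.
Rohan starts before Ravi ends → Ravi and Rohan overlap.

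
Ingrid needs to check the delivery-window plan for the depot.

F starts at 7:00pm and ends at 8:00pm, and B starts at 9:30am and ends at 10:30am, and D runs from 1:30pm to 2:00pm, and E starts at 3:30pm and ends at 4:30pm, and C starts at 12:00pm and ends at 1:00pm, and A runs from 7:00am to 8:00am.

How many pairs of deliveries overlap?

Sorted by start: A, B, C, D, E, F.
B starts after A ends, so nothing later overlaps A either.
C starts after B ends, so nothing later overlaps B either.
D starts after C ends, so nothing later overlaps C either.
E starts after D ends, so nothing later overlaps D either.
F starts after E ends.
No pair overlaps.

0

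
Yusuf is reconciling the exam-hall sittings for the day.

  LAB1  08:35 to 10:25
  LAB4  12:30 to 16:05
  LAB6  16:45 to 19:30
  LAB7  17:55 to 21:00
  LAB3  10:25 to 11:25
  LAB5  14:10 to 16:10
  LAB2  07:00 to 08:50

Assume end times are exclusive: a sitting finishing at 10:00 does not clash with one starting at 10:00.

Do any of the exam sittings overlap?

Sorted by start: LAB2, LAB1, LAB3, LAB4, LAB5, LAB6, LAB7.
LAB1 starts before LAB2 ends → LAB2 and LAB1 overlap.
That's a conflict, so the schedule is not conflict-free.

Yes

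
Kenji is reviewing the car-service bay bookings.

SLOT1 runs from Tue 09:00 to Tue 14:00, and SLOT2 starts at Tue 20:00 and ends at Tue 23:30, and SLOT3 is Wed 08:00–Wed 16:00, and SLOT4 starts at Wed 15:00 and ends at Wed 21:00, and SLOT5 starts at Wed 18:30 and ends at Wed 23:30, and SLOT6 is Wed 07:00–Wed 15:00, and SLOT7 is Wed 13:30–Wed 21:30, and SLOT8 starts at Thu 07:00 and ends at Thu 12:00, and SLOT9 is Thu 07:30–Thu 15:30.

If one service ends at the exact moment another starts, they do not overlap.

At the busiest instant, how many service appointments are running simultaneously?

Sort all start/end points and keep a running count:
Tue 09:00 start SLOT1 → 1
Tue 14:00 end SLOT1 → 0
Tue 20:00 start SLOT2 → 1
Tue 23:30 end SLOT2 → 0
Wed 07:00 start SLOT6 → 1
Wed 08:00 start SLOT3 → 2
Wed 13:30 start SLOT7 → 3
Wed 15:00 end SLOT6 → 2
Wed 15:00 start SLOT4 → 3
Wed 16:00 end SLOT3 → 2
Wed 18:30 start SLOT5 → 3
Wed 21:00 end SLOT4 → 2
Wed 21:30 end SLOT7 → 1
Wed 23:30 end SLOT5 → 0
Thu 07:00 start SLOT8 → 1
Thu 07:30 start SLOT9 → 2
Thu 12:00 end SLOT8 → 1
Thu 15:30 end SLOT9 → 0
Peak is 3, at Wed 13:30 (SLOT3, SLOT6, SLOT7).

3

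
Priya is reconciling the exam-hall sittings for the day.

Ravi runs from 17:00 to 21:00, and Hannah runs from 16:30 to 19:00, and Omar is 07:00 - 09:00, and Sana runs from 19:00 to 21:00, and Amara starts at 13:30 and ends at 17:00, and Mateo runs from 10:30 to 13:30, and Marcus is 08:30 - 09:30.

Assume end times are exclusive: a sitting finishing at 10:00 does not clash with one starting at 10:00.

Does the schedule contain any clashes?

Yes

Check each pair: they overlap iff neither finishes before the other starts.
Sorted by start: Omar, Marcus, Mateo, Amara, Hannah, Ravi, Sana.
Marcus starts before Omar ends → Omar and Marcus overlap.
That's a conflict, so the schedule is not conflict-free.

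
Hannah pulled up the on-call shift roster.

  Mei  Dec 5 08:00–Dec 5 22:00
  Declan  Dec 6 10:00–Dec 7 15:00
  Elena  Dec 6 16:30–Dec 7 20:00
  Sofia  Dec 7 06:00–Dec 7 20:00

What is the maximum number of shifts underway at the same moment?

Sort all start/end points and keep a running count:
Dec 5 08:00 start Mei → 1
Dec 5 22:00 end Mei → 0
Dec 6 10:00 start Declan → 1
Dec 6 16:30 start Elena → 2
Dec 7 06:00 start Sofia → 3
Dec 7 15:00 end Declan → 2
Dec 7 20:00 end Elena → 1
Dec 7 20:00 end Sofia → 0
Peak is 3, at Dec 7 06:00 (Declan, Elena, Sofia).

3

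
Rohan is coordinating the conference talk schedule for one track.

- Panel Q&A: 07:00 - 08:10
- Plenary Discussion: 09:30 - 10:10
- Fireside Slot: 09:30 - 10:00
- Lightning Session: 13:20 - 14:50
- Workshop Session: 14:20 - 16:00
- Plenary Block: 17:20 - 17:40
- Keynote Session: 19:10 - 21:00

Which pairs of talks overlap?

Fireside Slot & Plenary Discussion, Lightning Session & Workshop Session

Sorted by start: Panel Q&A, Plenary Discussion, Fireside Slot, Lightning Session, Workshop Session, Plenary Block, Keynote Session.
Plenary Discussion starts after Panel Q&A ends, so nothing later overlaps Panel Q&A either.
Fireside Slot starts before Plenary Discussion ends → Plenary Discussion and Fireside Slot overlap.
Lightning Session starts after Plenary Discussion ends, so nothing later overlaps Plenary Discussion either.
Lightning Session starts after Fireside Slot ends, so nothing later overlaps Fireside Slot either.
Workshop Session starts before Lightning Session ends → Lightning Session and Workshop Session overlap.
Plenary Block starts after Lightning Session ends, so nothing later overlaps Lightning Session either.
Plenary Block starts after Workshop Session ends, so nothing later overlaps Workshop Session either.
Keynote Session starts after Plenary Block ends.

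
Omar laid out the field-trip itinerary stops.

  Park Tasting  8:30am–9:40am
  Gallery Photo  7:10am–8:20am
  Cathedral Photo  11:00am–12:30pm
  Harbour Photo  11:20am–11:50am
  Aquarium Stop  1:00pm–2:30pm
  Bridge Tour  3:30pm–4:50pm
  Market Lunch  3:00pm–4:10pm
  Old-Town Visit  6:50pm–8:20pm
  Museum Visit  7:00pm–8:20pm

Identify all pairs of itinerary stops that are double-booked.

Sorted by start: Gallery Photo, Park Tasting, Cathedral Photo, Harbour Photo, Aquarium Stop, Market Lunch, Bridge Tour, Old-Town Visit, Museum Visit.
Park Tasting starts after Gallery Photo ends, so Gallery Photo has no further overlaps.
Cathedral Photo starts after Park Tasting ends, so Park Tasting has no further overlaps.
Harbour Photo starts before Cathedral Photo ends → Cathedral Photo and Harbour Photo overlap.
Aquarium Stop starts after Cathedral Photo ends, so Cathedral Photo has no further overlaps.
Aquarium Stop starts after Harbour Photo ends, so Harbour Photo has no further overlaps.
Market Lunch starts after Aquarium Stop ends, so Aquarium Stop has no further overlaps.
Bridge Tour starts before Market Lunch ends → Market Lunch and Bridge Tour overlap.
Old-Town Visit starts after Market Lunch ends, so Market Lunch has no further overlaps.
Old-Town Visit starts after Bridge Tour ends, so Bridge Tour has no further overlaps.
Museum Visit starts before Old-Town Visit ends → Old-Town Visit and Museum Visit overlap.

Bridge Tour & Market Lunch, Cathedral Photo & Harbour Photo, Museum Visit & Old-Town Visit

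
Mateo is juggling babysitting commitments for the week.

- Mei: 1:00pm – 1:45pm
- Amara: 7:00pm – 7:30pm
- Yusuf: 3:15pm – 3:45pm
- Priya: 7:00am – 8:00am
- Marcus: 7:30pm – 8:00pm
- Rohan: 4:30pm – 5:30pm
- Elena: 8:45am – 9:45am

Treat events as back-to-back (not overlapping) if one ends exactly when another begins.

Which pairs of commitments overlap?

Sorted by start: Priya, Elena, Mei, Yusuf, Rohan, Amara, Marcus.
Elena starts after Priya ends, so nothing later overlaps Priya either.
Mei starts after Elena ends, so nothing later overlaps Elena either.
Yusuf starts after Mei ends, so nothing later overlaps Mei either.
Rohan starts after Yusuf ends, so nothing later overlaps Yusuf either.
Amara starts after Rohan ends, so nothing later overlaps Rohan either.
Marcus starts exactly when Amara ends (back-to-back, no overlap).

no conflicts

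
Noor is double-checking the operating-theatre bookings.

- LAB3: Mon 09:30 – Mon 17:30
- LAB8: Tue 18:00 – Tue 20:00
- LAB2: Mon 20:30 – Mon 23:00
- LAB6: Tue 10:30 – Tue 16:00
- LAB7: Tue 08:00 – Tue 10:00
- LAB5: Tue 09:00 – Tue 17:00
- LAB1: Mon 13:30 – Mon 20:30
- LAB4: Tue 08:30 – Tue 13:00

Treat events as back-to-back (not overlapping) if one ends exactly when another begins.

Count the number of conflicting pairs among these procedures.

Sorted by start: LAB3, LAB1, LAB2, LAB7, LAB4, LAB5, LAB6, LAB8.
LAB1 starts before LAB3 ends → LAB3 and LAB1 overlap.
LAB2 starts after LAB3 ends, so LAB3 has no further overlaps.
LAB2 starts exactly when LAB1 ends (back-to-back, no overlap), so LAB1 has no further overlaps.
LAB7 starts after LAB2 ends, so LAB2 has no further overlaps.
LAB4 starts before LAB7 ends → LAB7 and LAB4 overlap.
LAB5 starts before LAB7 ends → LAB7 and LAB5 overlap.
LAB6 starts after LAB7 ends, so LAB7 has no further overlaps.
LAB5 starts before LAB4 ends → LAB4 and LAB5 overlap.
LAB6 starts before LAB4 ends → LAB4 and LAB6 overlap.
LAB8 starts after LAB4 ends.
LAB6 starts before LAB5 ends → LAB5 and LAB6 overlap.
LAB8 starts after LAB5 ends.
LAB8 starts after LAB6 ends.
Overlapping pairs: LAB1 & LAB3, LAB4 & LAB5, LAB4 & LAB6, LAB4 & LAB7, LAB5 & LAB6, LAB5 & LAB7 — 6 in total.

6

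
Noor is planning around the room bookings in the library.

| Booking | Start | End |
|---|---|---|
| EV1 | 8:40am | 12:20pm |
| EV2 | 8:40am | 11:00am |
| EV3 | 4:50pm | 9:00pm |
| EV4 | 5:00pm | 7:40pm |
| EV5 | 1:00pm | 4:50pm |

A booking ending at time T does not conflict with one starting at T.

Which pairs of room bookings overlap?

Two intervals overlap when each starts before the other ends.
Sorted by start: EV1, EV2, EV5, EV3, EV4.
EV2 starts before EV1 ends → EV1 and EV2 overlap.
EV5 starts after EV1 ends — done with EV1.
EV5 starts after EV2 ends — done with EV2.
EV3 starts exactly when EV5 ends (back-to-back, no overlap) — done with EV5.
EV4 starts before EV3 ends → EV3 and EV4 overlap.

EV1 & EV2, EV3 & EV4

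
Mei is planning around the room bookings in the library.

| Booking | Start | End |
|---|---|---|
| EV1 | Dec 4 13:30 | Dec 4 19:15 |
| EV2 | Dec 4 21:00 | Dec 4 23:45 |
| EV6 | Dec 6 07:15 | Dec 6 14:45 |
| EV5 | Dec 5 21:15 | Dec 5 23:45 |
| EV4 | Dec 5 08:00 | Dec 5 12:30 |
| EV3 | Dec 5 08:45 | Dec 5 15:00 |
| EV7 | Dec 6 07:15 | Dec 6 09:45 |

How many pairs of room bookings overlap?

Two intervals overlap when each starts before the other ends.
Sorted by start: EV1, EV2, EV4, EV3, EV5, EV6, EV7.
EV2 starts after EV1 ends; EV1 is clear from here.
EV4 starts after EV2 ends; EV2 is clear from here.
EV3 starts before EV4 ends → EV4 and EV3 overlap.
EV5 starts after EV4 ends; EV4 is clear from here.
EV5 starts after EV3 ends; EV3 is clear from here.
EV6 starts after EV5 ends; EV5 is clear from here.
EV7 starts before EV6 ends → EV6 and EV7 overlap.
Overlapping pairs: EV3 & EV4, EV6 & EV7 — 2 in total.

2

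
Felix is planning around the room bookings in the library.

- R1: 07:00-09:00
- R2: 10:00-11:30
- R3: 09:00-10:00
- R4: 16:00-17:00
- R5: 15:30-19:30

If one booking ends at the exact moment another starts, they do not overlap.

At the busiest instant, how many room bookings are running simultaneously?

Sort all start/end points and keep a running count:
07:00 start R1 → 1
09:00 end R1 → 0
09:00 start R3 → 1
10:00 end R3 → 0
10:00 start R2 → 1
11:30 end R2 → 0
15:30 start R5 → 1
16:00 start R4 → 2
17:00 end R4 → 1
19:30 end R5 → 0
Peak is 2, at 16:00 (R4, R5).

2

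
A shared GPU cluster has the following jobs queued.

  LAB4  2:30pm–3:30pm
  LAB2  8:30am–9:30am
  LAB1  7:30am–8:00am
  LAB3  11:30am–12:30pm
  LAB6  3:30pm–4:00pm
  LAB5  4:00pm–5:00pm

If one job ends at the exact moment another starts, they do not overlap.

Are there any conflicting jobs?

No

Sorted by start: LAB1, LAB2, LAB3, LAB4, LAB6, LAB5.
LAB2 starts after LAB1 ends; LAB1 is clear from here.
LAB3 starts after LAB2 ends; LAB2 is clear from here.
LAB4 starts after LAB3 ends; LAB3 is clear from here.
LAB6 starts exactly when LAB4 ends (back-to-back, no overlap); LAB4 is clear from here.
LAB5 starts exactly when LAB6 ends (back-to-back, no overlap).
Every pair is clear; the schedule has no overlaps.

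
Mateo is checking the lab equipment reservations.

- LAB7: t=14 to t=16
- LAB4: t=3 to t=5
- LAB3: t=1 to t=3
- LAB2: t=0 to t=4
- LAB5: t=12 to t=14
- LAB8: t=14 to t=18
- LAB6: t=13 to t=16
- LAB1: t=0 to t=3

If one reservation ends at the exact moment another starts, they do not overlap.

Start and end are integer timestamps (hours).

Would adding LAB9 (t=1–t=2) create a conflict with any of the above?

LAB1: starts t=0 before LAB9 ends t=2, and ends t=3 after LAB9 starts t=1 → overlap.
LAB2: starts t=0 before LAB9 ends t=2, and ends t=4 after LAB9 starts t=1 → overlap.
LAB3: starts t=1 before LAB9 ends t=2, and ends t=3 after LAB9 starts t=1 → overlap.
LAB4: starts t=3 at or after LAB9 ends t=2 → clear.
LAB5: starts t=12 at or after LAB9 ends t=2 → clear.
LAB6: starts t=13 at or after LAB9 ends t=2 → clear.
LAB7: starts t=14 at or after LAB9 ends t=2 → clear.
LAB8: starts t=14 at or after LAB9 ends t=2 → clear.
LAB9 overlaps LAB1, LAB2, LAB3.

Yes — it overlaps LAB1, LAB2, LAB3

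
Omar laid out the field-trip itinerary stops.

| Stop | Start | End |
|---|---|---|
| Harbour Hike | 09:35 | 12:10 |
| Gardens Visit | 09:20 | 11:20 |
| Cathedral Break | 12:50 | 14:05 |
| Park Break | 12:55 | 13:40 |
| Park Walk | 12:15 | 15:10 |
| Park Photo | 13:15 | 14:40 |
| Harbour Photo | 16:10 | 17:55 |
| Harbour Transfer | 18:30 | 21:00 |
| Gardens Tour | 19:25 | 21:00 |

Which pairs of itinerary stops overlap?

Cathedral Break & Park Break, Cathedral Break & Park Photo, Cathedral Break & Park Walk, Gardens Tour & Harbour Transfer, Gardens Visit & Harbour Hike, Park Break & Park Photo, Park Break & Park Walk, Park Photo & Park Walk

Sorted by start: Gardens Visit, Harbour Hike, Park Walk, Cathedral Break, Park Break, Park Photo, Harbour Photo, Harbour Transfer, Gardens Tour.
Harbour Hike starts before Gardens Visit ends → Gardens Visit and Harbour Hike overlap.
Park Walk starts after Gardens Visit ends, so nothing later overlaps Gardens Visit either.
Park Walk starts after Harbour Hike ends, so nothing later overlaps Harbour Hike either.
Cathedral Break starts before Park Walk ends → Park Walk and Cathedral Break overlap.
Park Break starts before Park Walk ends → Park Walk and Park Break overlap.
Park Photo starts before Park Walk ends → Park Walk and Park Photo overlap.
Harbour Photo starts after Park Walk ends, so nothing later overlaps Park Walk either.
Park Break starts before Cathedral Break ends → Cathedral Break and Park Break overlap.
Park Photo starts before Cathedral Break ends → Cathedral Break and Park Photo overlap.
Harbour Photo starts after Cathedral Break ends, so nothing later overlaps Cathedral Break either.
Park Photo starts before Park Break ends → Park Break and Park Photo overlap.
Harbour Photo starts after Park Break ends, so nothing later overlaps Park Break either.
Harbour Photo starts after Park Photo ends, so nothing later overlaps Park Photo either.
Harbour Transfer starts after Harbour Photo ends, so nothing later overlaps Harbour Photo either.
Gardens Tour starts before Harbour Transfer ends → Harbour Transfer and Gardens Tour overlap.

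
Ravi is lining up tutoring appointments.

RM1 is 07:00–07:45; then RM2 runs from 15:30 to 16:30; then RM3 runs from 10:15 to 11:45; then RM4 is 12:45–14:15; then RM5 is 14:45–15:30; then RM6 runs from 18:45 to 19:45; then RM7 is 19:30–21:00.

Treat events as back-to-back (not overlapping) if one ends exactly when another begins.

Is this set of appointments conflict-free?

Sorted by start: RM1, RM3, RM4, RM5, RM2, RM6, RM7.
RM3 starts after RM1 ends, so nothing later overlaps RM1 either.
RM4 starts after RM3 ends, so nothing later overlaps RM3 either.
RM5 starts after RM4 ends, so nothing later overlaps RM4 either.
RM2 starts exactly when RM5 ends (back-to-back, no overlap), so nothing later overlaps RM5 either.
RM6 starts after RM2 ends, so nothing later overlaps RM2 either.
RM7 starts before RM6 ends → RM6 and RM7 overlap.
That's a conflict, so the schedule is not conflict-free.

No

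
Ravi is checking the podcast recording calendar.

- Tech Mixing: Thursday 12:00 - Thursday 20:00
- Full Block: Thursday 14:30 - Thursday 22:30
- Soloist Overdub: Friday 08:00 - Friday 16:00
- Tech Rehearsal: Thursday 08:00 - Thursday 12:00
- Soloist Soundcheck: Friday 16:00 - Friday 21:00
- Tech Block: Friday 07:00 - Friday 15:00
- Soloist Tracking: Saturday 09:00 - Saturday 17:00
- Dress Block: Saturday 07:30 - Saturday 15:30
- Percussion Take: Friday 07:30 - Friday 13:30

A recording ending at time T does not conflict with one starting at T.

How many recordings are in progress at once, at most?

3

Sweep the timeline, counting +1 at each start and −1 at each end (ends before starts at a tie):
Thursday 08:00 start Tech Rehearsal → 1
Thursday 12:00 end Tech Rehearsal → 0
Thursday 12:00 start Tech Mixing → 1
Thursday 14:30 start Full Block → 2
Thursday 20:00 end Tech Mixing → 1
Thursday 22:30 end Full Block → 0
Friday 07:00 start Tech Block → 1
Friday 07:30 start Percussion Take → 2
Friday 08:00 start Soloist Overdub → 3
Friday 13:30 end Percussion Take → 2
Friday 15:00 end Tech Block → 1
Friday 16:00 end Soloist Overdub → 0
Friday 16:00 start Soloist Soundcheck → 1
Friday 21:00 end Soloist Soundcheck → 0
Saturday 07:30 start Dress Block → 1
Saturday 09:00 start Soloist Tracking → 2
Saturday 15:30 end Dress Block → 1
Saturday 17:00 end Soloist Tracking → 0
Peak is 3, at Friday 08:00 (Percussion Take, Soloist Overdub, Tech Block).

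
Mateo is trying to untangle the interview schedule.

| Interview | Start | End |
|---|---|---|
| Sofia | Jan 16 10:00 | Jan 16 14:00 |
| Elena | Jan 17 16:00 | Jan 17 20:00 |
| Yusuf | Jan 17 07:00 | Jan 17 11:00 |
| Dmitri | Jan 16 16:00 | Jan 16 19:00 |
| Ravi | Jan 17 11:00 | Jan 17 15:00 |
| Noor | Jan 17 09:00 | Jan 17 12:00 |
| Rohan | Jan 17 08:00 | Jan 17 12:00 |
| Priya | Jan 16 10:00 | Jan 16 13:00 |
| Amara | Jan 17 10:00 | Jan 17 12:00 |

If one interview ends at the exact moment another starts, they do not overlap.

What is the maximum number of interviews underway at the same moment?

4

Walk through starts and ends in time order (an end at T is processed before a start at T):
Jan 16 10:00 start Priya → 1
Jan 16 10:00 start Sofia → 2
Jan 16 13:00 end Priya → 1
Jan 16 14:00 end Sofia → 0
Jan 16 16:00 start Dmitri → 1
Jan 16 19:00 end Dmitri → 0
Jan 17 07:00 start Yusuf → 1
Jan 17 08:00 start Rohan → 2
Jan 17 09:00 start Noor → 3
Jan 17 10:00 start Amara → 4
Jan 17 11:00 end Yusuf → 3
Jan 17 11:00 start Ravi → 4
Jan 17 12:00 end Amara → 3
Jan 17 12:00 end Noor → 2
Jan 17 12:00 end Rohan → 1
Jan 17 15:00 end Ravi → 0
Jan 17 16:00 start Elena → 1
Jan 17 20:00 end Elena → 0
Peak is 4, at Jan 17 10:00 (Amara, Noor, Rohan, Yusuf).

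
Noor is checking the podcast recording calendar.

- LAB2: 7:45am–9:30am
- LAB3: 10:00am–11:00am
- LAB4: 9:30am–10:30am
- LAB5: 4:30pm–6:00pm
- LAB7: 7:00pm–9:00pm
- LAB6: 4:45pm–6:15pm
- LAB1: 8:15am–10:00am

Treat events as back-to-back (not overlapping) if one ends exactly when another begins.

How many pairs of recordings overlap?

4

Check each pair: they overlap iff neither finishes before the other starts.
Sorted by start: LAB2, LAB1, LAB4, LAB3, LAB5, LAB6, LAB7.
LAB1 starts before LAB2 ends → LAB2 and LAB1 overlap.
LAB4 starts exactly when LAB2 ends (back-to-back, no overlap); LAB2 is clear from here.
LAB4 starts before LAB1 ends → LAB1 and LAB4 overlap.
LAB3 starts exactly when LAB1 ends (back-to-back, no overlap); LAB1 is clear from here.
LAB3 starts before LAB4 ends → LAB4 and LAB3 overlap.
LAB5 starts after LAB4 ends; LAB4 is clear from here.
LAB5 starts after LAB3 ends; LAB3 is clear from here.
LAB6 starts before LAB5 ends → LAB5 and LAB6 overlap.
LAB7 starts after LAB5 ends.
LAB7 starts after LAB6 ends.
Overlapping pairs: LAB1 & LAB2, LAB1 & LAB4, LAB3 & LAB4, LAB5 & LAB6 — 4 in total.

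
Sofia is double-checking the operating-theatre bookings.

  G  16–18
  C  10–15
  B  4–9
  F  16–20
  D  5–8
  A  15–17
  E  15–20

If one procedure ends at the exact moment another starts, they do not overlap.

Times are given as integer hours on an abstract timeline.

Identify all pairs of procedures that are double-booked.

Sorted by start: B, D, C, A, E, F, G.
D starts before B ends → B and D overlap.
C starts after B ends, so B has no further overlaps.
C starts after D ends, so D has no further overlaps.
A starts exactly when C ends (back-to-back, no overlap), so C has no further overlaps.
E starts before A ends → A and E overlap.
F starts before A ends → A and F overlap.
G starts before A ends → A and G overlap.
F starts before E ends → E and F overlap.
G starts before E ends → E and G overlap.
G starts before F ends → F and G overlap.

A & E, A & F, A & G, B & D, E & F, E & G, F & G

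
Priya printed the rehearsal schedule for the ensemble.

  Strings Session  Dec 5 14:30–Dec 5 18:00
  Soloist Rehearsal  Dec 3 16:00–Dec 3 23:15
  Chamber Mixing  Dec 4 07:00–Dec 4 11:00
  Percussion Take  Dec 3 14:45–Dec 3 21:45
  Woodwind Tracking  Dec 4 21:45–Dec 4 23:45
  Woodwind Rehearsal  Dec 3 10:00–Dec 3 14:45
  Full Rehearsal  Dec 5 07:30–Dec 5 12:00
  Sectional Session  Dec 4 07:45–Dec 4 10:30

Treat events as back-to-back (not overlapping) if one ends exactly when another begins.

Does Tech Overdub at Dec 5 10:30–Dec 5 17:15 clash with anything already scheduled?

Yes — it overlaps Full Rehearsal, Strings Session

Woodwind Rehearsal: ends Dec 3 14:45 at or before Tech Overdub starts Dec 5 10:30 → clear.
Percussion Take: ends Dec 3 21:45 at or before Tech Overdub starts Dec 5 10:30 → clear.
Soloist Rehearsal: ends Dec 3 23:15 at or before Tech Overdub starts Dec 5 10:30 → clear.
Chamber Mixing: ends Dec 4 11:00 at or before Tech Overdub starts Dec 5 10:30 → clear.
Sectional Session: ends Dec 4 10:30 at or before Tech Overdub starts Dec 5 10:30 → clear.
Woodwind Tracking: ends Dec 4 23:45 at or before Tech Overdub starts Dec 5 10:30 → clear.
Full Rehearsal: starts Dec 5 07:30 before Tech Overdub ends Dec 5 17:15, and ends Dec 5 12:00 after Tech Overdub starts Dec 5 10:30 → overlap.
Strings Session: starts Dec 5 14:30 before Tech Overdub ends Dec 5 17:15, and ends Dec 5 18:00 after Tech Overdub starts Dec 5 10:30 → overlap.
Tech Overdub overlaps Full Rehearsal, Strings Session.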